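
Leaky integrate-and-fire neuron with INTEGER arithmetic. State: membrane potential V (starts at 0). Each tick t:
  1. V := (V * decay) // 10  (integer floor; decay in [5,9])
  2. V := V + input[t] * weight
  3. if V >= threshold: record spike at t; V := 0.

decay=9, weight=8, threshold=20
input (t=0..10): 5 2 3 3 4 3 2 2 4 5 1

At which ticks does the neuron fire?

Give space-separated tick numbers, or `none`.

Answer: 0 2 3 4 5 7 8 9

Derivation:
t=0: input=5 -> V=0 FIRE
t=1: input=2 -> V=16
t=2: input=3 -> V=0 FIRE
t=3: input=3 -> V=0 FIRE
t=4: input=4 -> V=0 FIRE
t=5: input=3 -> V=0 FIRE
t=6: input=2 -> V=16
t=7: input=2 -> V=0 FIRE
t=8: input=4 -> V=0 FIRE
t=9: input=5 -> V=0 FIRE
t=10: input=1 -> V=8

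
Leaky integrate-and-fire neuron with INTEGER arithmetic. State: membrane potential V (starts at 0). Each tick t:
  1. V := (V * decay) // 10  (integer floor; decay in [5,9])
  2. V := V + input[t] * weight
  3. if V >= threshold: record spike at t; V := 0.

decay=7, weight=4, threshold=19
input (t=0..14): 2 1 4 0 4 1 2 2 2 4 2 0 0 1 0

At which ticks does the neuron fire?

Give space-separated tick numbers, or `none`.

t=0: input=2 -> V=8
t=1: input=1 -> V=9
t=2: input=4 -> V=0 FIRE
t=3: input=0 -> V=0
t=4: input=4 -> V=16
t=5: input=1 -> V=15
t=6: input=2 -> V=18
t=7: input=2 -> V=0 FIRE
t=8: input=2 -> V=8
t=9: input=4 -> V=0 FIRE
t=10: input=2 -> V=8
t=11: input=0 -> V=5
t=12: input=0 -> V=3
t=13: input=1 -> V=6
t=14: input=0 -> V=4

Answer: 2 7 9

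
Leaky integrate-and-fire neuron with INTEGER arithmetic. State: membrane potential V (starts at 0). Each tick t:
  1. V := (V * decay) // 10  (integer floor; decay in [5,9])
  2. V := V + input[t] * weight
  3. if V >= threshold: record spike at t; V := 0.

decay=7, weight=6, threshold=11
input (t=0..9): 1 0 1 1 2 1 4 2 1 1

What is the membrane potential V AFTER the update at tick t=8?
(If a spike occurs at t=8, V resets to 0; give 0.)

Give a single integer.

Answer: 6

Derivation:
t=0: input=1 -> V=6
t=1: input=0 -> V=4
t=2: input=1 -> V=8
t=3: input=1 -> V=0 FIRE
t=4: input=2 -> V=0 FIRE
t=5: input=1 -> V=6
t=6: input=4 -> V=0 FIRE
t=7: input=2 -> V=0 FIRE
t=8: input=1 -> V=6
t=9: input=1 -> V=10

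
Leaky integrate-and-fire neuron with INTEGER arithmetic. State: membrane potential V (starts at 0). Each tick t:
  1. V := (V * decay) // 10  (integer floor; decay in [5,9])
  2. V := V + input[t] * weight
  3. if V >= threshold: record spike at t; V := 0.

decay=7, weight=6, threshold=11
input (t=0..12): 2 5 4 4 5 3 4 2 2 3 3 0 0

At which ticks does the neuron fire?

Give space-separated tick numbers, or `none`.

Answer: 0 1 2 3 4 5 6 7 8 9 10

Derivation:
t=0: input=2 -> V=0 FIRE
t=1: input=5 -> V=0 FIRE
t=2: input=4 -> V=0 FIRE
t=3: input=4 -> V=0 FIRE
t=4: input=5 -> V=0 FIRE
t=5: input=3 -> V=0 FIRE
t=6: input=4 -> V=0 FIRE
t=7: input=2 -> V=0 FIRE
t=8: input=2 -> V=0 FIRE
t=9: input=3 -> V=0 FIRE
t=10: input=3 -> V=0 FIRE
t=11: input=0 -> V=0
t=12: input=0 -> V=0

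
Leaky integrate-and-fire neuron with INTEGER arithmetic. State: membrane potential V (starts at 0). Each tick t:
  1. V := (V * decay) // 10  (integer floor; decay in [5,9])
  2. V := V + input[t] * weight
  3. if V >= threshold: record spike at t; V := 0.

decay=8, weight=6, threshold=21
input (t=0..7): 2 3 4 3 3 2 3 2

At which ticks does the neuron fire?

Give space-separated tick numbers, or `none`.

t=0: input=2 -> V=12
t=1: input=3 -> V=0 FIRE
t=2: input=4 -> V=0 FIRE
t=3: input=3 -> V=18
t=4: input=3 -> V=0 FIRE
t=5: input=2 -> V=12
t=6: input=3 -> V=0 FIRE
t=7: input=2 -> V=12

Answer: 1 2 4 6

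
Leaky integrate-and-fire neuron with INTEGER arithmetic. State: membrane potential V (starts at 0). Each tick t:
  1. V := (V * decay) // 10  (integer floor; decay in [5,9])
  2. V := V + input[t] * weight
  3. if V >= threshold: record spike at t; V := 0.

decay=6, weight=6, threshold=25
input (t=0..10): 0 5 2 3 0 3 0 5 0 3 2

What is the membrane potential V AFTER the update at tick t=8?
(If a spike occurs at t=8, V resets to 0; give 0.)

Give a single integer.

t=0: input=0 -> V=0
t=1: input=5 -> V=0 FIRE
t=2: input=2 -> V=12
t=3: input=3 -> V=0 FIRE
t=4: input=0 -> V=0
t=5: input=3 -> V=18
t=6: input=0 -> V=10
t=7: input=5 -> V=0 FIRE
t=8: input=0 -> V=0
t=9: input=3 -> V=18
t=10: input=2 -> V=22

Answer: 0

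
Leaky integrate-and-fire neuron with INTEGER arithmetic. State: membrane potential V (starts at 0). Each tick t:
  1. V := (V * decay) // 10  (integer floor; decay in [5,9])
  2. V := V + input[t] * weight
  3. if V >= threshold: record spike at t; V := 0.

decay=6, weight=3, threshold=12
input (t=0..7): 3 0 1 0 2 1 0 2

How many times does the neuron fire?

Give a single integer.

t=0: input=3 -> V=9
t=1: input=0 -> V=5
t=2: input=1 -> V=6
t=3: input=0 -> V=3
t=4: input=2 -> V=7
t=5: input=1 -> V=7
t=6: input=0 -> V=4
t=7: input=2 -> V=8

Answer: 0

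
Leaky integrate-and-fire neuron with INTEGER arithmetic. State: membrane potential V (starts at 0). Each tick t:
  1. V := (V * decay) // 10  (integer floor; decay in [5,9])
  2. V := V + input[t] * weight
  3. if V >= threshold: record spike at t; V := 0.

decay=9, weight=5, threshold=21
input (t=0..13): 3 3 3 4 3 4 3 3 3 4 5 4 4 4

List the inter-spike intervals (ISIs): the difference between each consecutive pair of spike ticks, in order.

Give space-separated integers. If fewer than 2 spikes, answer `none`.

t=0: input=3 -> V=15
t=1: input=3 -> V=0 FIRE
t=2: input=3 -> V=15
t=3: input=4 -> V=0 FIRE
t=4: input=3 -> V=15
t=5: input=4 -> V=0 FIRE
t=6: input=3 -> V=15
t=7: input=3 -> V=0 FIRE
t=8: input=3 -> V=15
t=9: input=4 -> V=0 FIRE
t=10: input=5 -> V=0 FIRE
t=11: input=4 -> V=20
t=12: input=4 -> V=0 FIRE
t=13: input=4 -> V=20

Answer: 2 2 2 2 1 2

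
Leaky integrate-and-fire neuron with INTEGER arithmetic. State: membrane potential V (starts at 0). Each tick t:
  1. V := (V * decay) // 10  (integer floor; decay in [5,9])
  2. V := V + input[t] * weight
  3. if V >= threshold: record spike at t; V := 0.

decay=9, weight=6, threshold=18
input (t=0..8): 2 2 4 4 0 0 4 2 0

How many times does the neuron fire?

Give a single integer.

t=0: input=2 -> V=12
t=1: input=2 -> V=0 FIRE
t=2: input=4 -> V=0 FIRE
t=3: input=4 -> V=0 FIRE
t=4: input=0 -> V=0
t=5: input=0 -> V=0
t=6: input=4 -> V=0 FIRE
t=7: input=2 -> V=12
t=8: input=0 -> V=10

Answer: 4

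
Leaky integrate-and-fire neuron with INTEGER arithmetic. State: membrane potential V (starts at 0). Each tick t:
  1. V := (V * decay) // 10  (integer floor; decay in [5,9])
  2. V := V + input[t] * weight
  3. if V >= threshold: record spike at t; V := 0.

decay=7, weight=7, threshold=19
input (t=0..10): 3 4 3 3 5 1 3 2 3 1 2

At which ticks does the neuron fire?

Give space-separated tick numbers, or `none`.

Answer: 0 1 2 3 4 6 8

Derivation:
t=0: input=3 -> V=0 FIRE
t=1: input=4 -> V=0 FIRE
t=2: input=3 -> V=0 FIRE
t=3: input=3 -> V=0 FIRE
t=4: input=5 -> V=0 FIRE
t=5: input=1 -> V=7
t=6: input=3 -> V=0 FIRE
t=7: input=2 -> V=14
t=8: input=3 -> V=0 FIRE
t=9: input=1 -> V=7
t=10: input=2 -> V=18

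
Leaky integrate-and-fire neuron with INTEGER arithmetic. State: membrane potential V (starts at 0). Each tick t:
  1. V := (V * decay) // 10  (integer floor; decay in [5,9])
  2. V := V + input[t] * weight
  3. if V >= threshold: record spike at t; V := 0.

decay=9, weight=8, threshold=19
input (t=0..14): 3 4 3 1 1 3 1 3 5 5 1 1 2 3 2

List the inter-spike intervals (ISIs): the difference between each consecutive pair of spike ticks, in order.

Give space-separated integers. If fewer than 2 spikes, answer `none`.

Answer: 1 1 3 2 1 1 3 1

Derivation:
t=0: input=3 -> V=0 FIRE
t=1: input=4 -> V=0 FIRE
t=2: input=3 -> V=0 FIRE
t=3: input=1 -> V=8
t=4: input=1 -> V=15
t=5: input=3 -> V=0 FIRE
t=6: input=1 -> V=8
t=7: input=3 -> V=0 FIRE
t=8: input=5 -> V=0 FIRE
t=9: input=5 -> V=0 FIRE
t=10: input=1 -> V=8
t=11: input=1 -> V=15
t=12: input=2 -> V=0 FIRE
t=13: input=3 -> V=0 FIRE
t=14: input=2 -> V=16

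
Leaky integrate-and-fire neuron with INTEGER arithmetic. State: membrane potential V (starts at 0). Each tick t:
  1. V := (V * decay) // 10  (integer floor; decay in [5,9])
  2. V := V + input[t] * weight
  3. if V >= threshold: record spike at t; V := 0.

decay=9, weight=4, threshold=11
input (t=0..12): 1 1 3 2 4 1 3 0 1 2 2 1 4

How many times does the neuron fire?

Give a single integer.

Answer: 6

Derivation:
t=0: input=1 -> V=4
t=1: input=1 -> V=7
t=2: input=3 -> V=0 FIRE
t=3: input=2 -> V=8
t=4: input=4 -> V=0 FIRE
t=5: input=1 -> V=4
t=6: input=3 -> V=0 FIRE
t=7: input=0 -> V=0
t=8: input=1 -> V=4
t=9: input=2 -> V=0 FIRE
t=10: input=2 -> V=8
t=11: input=1 -> V=0 FIRE
t=12: input=4 -> V=0 FIRE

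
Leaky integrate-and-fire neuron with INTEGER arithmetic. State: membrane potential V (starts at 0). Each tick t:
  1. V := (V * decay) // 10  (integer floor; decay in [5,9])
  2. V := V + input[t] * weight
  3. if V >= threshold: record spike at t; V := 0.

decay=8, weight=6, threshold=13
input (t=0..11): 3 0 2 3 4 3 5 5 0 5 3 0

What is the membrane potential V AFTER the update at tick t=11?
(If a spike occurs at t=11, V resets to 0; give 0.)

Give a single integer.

t=0: input=3 -> V=0 FIRE
t=1: input=0 -> V=0
t=2: input=2 -> V=12
t=3: input=3 -> V=0 FIRE
t=4: input=4 -> V=0 FIRE
t=5: input=3 -> V=0 FIRE
t=6: input=5 -> V=0 FIRE
t=7: input=5 -> V=0 FIRE
t=8: input=0 -> V=0
t=9: input=5 -> V=0 FIRE
t=10: input=3 -> V=0 FIRE
t=11: input=0 -> V=0

Answer: 0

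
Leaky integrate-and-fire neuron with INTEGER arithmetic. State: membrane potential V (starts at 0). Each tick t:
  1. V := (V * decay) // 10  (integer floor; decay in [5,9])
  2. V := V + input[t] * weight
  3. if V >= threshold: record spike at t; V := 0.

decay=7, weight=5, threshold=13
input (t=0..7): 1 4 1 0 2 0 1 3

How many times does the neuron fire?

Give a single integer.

t=0: input=1 -> V=5
t=1: input=4 -> V=0 FIRE
t=2: input=1 -> V=5
t=3: input=0 -> V=3
t=4: input=2 -> V=12
t=5: input=0 -> V=8
t=6: input=1 -> V=10
t=7: input=3 -> V=0 FIRE

Answer: 2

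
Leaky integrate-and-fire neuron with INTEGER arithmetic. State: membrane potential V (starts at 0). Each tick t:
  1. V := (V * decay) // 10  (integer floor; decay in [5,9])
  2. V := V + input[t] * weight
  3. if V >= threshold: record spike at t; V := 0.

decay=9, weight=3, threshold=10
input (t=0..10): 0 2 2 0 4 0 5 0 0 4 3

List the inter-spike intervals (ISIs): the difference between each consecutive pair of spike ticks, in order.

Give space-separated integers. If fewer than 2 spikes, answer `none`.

t=0: input=0 -> V=0
t=1: input=2 -> V=6
t=2: input=2 -> V=0 FIRE
t=3: input=0 -> V=0
t=4: input=4 -> V=0 FIRE
t=5: input=0 -> V=0
t=6: input=5 -> V=0 FIRE
t=7: input=0 -> V=0
t=8: input=0 -> V=0
t=9: input=4 -> V=0 FIRE
t=10: input=3 -> V=9

Answer: 2 2 3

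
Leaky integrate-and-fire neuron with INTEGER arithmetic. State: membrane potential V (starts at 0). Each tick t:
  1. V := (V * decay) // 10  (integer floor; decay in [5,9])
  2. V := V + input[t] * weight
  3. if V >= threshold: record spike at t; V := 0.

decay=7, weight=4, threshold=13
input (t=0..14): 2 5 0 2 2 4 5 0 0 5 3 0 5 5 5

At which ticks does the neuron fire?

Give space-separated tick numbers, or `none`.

Answer: 1 4 5 6 9 12 13 14

Derivation:
t=0: input=2 -> V=8
t=1: input=5 -> V=0 FIRE
t=2: input=0 -> V=0
t=3: input=2 -> V=8
t=4: input=2 -> V=0 FIRE
t=5: input=4 -> V=0 FIRE
t=6: input=5 -> V=0 FIRE
t=7: input=0 -> V=0
t=8: input=0 -> V=0
t=9: input=5 -> V=0 FIRE
t=10: input=3 -> V=12
t=11: input=0 -> V=8
t=12: input=5 -> V=0 FIRE
t=13: input=5 -> V=0 FIRE
t=14: input=5 -> V=0 FIRE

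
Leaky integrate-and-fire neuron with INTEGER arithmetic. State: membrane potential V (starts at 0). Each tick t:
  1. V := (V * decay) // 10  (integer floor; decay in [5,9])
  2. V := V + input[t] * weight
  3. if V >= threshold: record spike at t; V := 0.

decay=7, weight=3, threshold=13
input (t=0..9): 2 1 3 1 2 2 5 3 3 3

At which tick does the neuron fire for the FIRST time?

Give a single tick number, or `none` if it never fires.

t=0: input=2 -> V=6
t=1: input=1 -> V=7
t=2: input=3 -> V=0 FIRE
t=3: input=1 -> V=3
t=4: input=2 -> V=8
t=5: input=2 -> V=11
t=6: input=5 -> V=0 FIRE
t=7: input=3 -> V=9
t=8: input=3 -> V=0 FIRE
t=9: input=3 -> V=9

Answer: 2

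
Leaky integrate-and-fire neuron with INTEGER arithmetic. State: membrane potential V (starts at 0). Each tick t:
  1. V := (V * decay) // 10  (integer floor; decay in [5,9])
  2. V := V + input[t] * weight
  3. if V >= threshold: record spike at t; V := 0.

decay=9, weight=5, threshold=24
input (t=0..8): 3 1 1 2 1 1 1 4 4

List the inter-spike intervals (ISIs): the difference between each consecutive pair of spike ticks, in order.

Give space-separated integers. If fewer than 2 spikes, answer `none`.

t=0: input=3 -> V=15
t=1: input=1 -> V=18
t=2: input=1 -> V=21
t=3: input=2 -> V=0 FIRE
t=4: input=1 -> V=5
t=5: input=1 -> V=9
t=6: input=1 -> V=13
t=7: input=4 -> V=0 FIRE
t=8: input=4 -> V=20

Answer: 4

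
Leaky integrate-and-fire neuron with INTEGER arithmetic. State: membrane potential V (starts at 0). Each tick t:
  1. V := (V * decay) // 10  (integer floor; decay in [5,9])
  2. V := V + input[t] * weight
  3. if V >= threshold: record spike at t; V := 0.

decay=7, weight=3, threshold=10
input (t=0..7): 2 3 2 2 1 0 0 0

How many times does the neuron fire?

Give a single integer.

Answer: 2

Derivation:
t=0: input=2 -> V=6
t=1: input=3 -> V=0 FIRE
t=2: input=2 -> V=6
t=3: input=2 -> V=0 FIRE
t=4: input=1 -> V=3
t=5: input=0 -> V=2
t=6: input=0 -> V=1
t=7: input=0 -> V=0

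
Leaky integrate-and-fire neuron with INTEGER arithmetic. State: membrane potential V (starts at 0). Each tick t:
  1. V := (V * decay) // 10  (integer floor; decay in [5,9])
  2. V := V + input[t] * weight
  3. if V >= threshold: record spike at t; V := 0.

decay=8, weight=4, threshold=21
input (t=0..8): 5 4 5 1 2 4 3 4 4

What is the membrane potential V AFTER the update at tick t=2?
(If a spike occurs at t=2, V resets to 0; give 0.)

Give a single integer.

t=0: input=5 -> V=20
t=1: input=4 -> V=0 FIRE
t=2: input=5 -> V=20
t=3: input=1 -> V=20
t=4: input=2 -> V=0 FIRE
t=5: input=4 -> V=16
t=6: input=3 -> V=0 FIRE
t=7: input=4 -> V=16
t=8: input=4 -> V=0 FIRE

Answer: 20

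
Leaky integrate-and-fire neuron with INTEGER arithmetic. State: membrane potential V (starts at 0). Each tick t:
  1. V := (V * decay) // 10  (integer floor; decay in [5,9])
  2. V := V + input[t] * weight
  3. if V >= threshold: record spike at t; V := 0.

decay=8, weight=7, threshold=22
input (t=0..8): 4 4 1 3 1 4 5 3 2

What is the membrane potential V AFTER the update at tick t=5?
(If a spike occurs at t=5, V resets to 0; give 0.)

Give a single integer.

t=0: input=4 -> V=0 FIRE
t=1: input=4 -> V=0 FIRE
t=2: input=1 -> V=7
t=3: input=3 -> V=0 FIRE
t=4: input=1 -> V=7
t=5: input=4 -> V=0 FIRE
t=6: input=5 -> V=0 FIRE
t=7: input=3 -> V=21
t=8: input=2 -> V=0 FIRE

Answer: 0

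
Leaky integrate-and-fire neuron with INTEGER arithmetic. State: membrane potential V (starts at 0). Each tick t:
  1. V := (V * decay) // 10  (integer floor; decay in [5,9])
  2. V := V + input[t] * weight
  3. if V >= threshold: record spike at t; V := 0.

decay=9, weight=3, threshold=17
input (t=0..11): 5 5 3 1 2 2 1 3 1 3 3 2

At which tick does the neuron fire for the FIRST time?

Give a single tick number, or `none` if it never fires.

t=0: input=5 -> V=15
t=1: input=5 -> V=0 FIRE
t=2: input=3 -> V=9
t=3: input=1 -> V=11
t=4: input=2 -> V=15
t=5: input=2 -> V=0 FIRE
t=6: input=1 -> V=3
t=7: input=3 -> V=11
t=8: input=1 -> V=12
t=9: input=3 -> V=0 FIRE
t=10: input=3 -> V=9
t=11: input=2 -> V=14

Answer: 1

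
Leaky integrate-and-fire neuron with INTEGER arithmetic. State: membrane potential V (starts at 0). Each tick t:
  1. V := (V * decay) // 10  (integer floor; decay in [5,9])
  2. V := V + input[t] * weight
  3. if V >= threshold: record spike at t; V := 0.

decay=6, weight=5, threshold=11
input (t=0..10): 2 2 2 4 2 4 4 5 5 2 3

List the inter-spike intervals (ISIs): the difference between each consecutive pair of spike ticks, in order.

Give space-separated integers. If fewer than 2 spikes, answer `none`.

t=0: input=2 -> V=10
t=1: input=2 -> V=0 FIRE
t=2: input=2 -> V=10
t=3: input=4 -> V=0 FIRE
t=4: input=2 -> V=10
t=5: input=4 -> V=0 FIRE
t=6: input=4 -> V=0 FIRE
t=7: input=5 -> V=0 FIRE
t=8: input=5 -> V=0 FIRE
t=9: input=2 -> V=10
t=10: input=3 -> V=0 FIRE

Answer: 2 2 1 1 1 2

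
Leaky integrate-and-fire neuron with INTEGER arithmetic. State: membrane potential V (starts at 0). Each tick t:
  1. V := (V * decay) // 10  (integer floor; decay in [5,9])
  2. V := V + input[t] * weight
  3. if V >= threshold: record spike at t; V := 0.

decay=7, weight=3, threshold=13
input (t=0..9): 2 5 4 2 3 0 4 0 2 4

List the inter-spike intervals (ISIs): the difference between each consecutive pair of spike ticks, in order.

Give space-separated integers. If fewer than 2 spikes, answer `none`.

t=0: input=2 -> V=6
t=1: input=5 -> V=0 FIRE
t=2: input=4 -> V=12
t=3: input=2 -> V=0 FIRE
t=4: input=3 -> V=9
t=5: input=0 -> V=6
t=6: input=4 -> V=0 FIRE
t=7: input=0 -> V=0
t=8: input=2 -> V=6
t=9: input=4 -> V=0 FIRE

Answer: 2 3 3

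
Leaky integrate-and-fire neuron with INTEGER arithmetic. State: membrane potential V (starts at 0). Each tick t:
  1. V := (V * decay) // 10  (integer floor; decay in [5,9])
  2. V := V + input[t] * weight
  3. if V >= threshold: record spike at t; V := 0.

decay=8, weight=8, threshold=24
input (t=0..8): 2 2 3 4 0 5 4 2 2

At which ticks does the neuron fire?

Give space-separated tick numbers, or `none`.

Answer: 1 2 3 5 6 8

Derivation:
t=0: input=2 -> V=16
t=1: input=2 -> V=0 FIRE
t=2: input=3 -> V=0 FIRE
t=3: input=4 -> V=0 FIRE
t=4: input=0 -> V=0
t=5: input=5 -> V=0 FIRE
t=6: input=4 -> V=0 FIRE
t=7: input=2 -> V=16
t=8: input=2 -> V=0 FIRE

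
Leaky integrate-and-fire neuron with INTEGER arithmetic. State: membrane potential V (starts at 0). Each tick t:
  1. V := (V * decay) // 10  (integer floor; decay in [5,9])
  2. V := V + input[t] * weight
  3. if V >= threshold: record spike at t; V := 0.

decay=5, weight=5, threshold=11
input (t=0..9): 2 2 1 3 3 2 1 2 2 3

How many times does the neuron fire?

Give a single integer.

Answer: 5

Derivation:
t=0: input=2 -> V=10
t=1: input=2 -> V=0 FIRE
t=2: input=1 -> V=5
t=3: input=3 -> V=0 FIRE
t=4: input=3 -> V=0 FIRE
t=5: input=2 -> V=10
t=6: input=1 -> V=10
t=7: input=2 -> V=0 FIRE
t=8: input=2 -> V=10
t=9: input=3 -> V=0 FIRE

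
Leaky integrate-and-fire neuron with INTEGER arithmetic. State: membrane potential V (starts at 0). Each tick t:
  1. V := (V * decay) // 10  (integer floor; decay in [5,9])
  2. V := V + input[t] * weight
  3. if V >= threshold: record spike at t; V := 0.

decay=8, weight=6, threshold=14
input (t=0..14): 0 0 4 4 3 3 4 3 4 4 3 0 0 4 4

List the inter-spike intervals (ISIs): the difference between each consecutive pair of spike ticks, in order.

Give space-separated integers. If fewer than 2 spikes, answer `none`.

t=0: input=0 -> V=0
t=1: input=0 -> V=0
t=2: input=4 -> V=0 FIRE
t=3: input=4 -> V=0 FIRE
t=4: input=3 -> V=0 FIRE
t=5: input=3 -> V=0 FIRE
t=6: input=4 -> V=0 FIRE
t=7: input=3 -> V=0 FIRE
t=8: input=4 -> V=0 FIRE
t=9: input=4 -> V=0 FIRE
t=10: input=3 -> V=0 FIRE
t=11: input=0 -> V=0
t=12: input=0 -> V=0
t=13: input=4 -> V=0 FIRE
t=14: input=4 -> V=0 FIRE

Answer: 1 1 1 1 1 1 1 1 3 1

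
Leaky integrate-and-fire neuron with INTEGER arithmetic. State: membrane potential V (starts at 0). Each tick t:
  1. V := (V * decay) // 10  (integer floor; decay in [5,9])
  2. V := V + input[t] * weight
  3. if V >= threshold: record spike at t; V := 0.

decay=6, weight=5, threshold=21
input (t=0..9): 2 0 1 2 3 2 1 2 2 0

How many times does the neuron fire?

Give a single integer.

t=0: input=2 -> V=10
t=1: input=0 -> V=6
t=2: input=1 -> V=8
t=3: input=2 -> V=14
t=4: input=3 -> V=0 FIRE
t=5: input=2 -> V=10
t=6: input=1 -> V=11
t=7: input=2 -> V=16
t=8: input=2 -> V=19
t=9: input=0 -> V=11

Answer: 1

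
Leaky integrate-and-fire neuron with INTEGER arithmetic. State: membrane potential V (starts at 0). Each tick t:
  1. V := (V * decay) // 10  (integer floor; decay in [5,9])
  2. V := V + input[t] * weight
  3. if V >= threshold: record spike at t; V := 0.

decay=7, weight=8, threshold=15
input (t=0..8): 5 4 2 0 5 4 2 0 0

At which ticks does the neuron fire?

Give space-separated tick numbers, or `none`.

t=0: input=5 -> V=0 FIRE
t=1: input=4 -> V=0 FIRE
t=2: input=2 -> V=0 FIRE
t=3: input=0 -> V=0
t=4: input=5 -> V=0 FIRE
t=5: input=4 -> V=0 FIRE
t=6: input=2 -> V=0 FIRE
t=7: input=0 -> V=0
t=8: input=0 -> V=0

Answer: 0 1 2 4 5 6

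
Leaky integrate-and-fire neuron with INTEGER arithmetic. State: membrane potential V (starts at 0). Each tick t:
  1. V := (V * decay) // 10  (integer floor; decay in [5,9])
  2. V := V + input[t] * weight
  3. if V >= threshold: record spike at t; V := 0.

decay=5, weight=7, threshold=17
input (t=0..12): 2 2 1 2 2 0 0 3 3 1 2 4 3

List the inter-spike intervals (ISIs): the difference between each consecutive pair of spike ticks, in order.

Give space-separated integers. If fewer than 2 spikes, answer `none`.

t=0: input=2 -> V=14
t=1: input=2 -> V=0 FIRE
t=2: input=1 -> V=7
t=3: input=2 -> V=0 FIRE
t=4: input=2 -> V=14
t=5: input=0 -> V=7
t=6: input=0 -> V=3
t=7: input=3 -> V=0 FIRE
t=8: input=3 -> V=0 FIRE
t=9: input=1 -> V=7
t=10: input=2 -> V=0 FIRE
t=11: input=4 -> V=0 FIRE
t=12: input=3 -> V=0 FIRE

Answer: 2 4 1 2 1 1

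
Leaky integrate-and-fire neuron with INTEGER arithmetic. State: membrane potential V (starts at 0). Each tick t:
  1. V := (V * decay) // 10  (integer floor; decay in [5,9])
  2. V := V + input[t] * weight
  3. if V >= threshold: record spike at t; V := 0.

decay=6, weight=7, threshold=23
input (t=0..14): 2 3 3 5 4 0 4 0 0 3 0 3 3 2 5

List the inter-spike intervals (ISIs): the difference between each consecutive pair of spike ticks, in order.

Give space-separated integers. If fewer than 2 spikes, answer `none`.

t=0: input=2 -> V=14
t=1: input=3 -> V=0 FIRE
t=2: input=3 -> V=21
t=3: input=5 -> V=0 FIRE
t=4: input=4 -> V=0 FIRE
t=5: input=0 -> V=0
t=6: input=4 -> V=0 FIRE
t=7: input=0 -> V=0
t=8: input=0 -> V=0
t=9: input=3 -> V=21
t=10: input=0 -> V=12
t=11: input=3 -> V=0 FIRE
t=12: input=3 -> V=21
t=13: input=2 -> V=0 FIRE
t=14: input=5 -> V=0 FIRE

Answer: 2 1 2 5 2 1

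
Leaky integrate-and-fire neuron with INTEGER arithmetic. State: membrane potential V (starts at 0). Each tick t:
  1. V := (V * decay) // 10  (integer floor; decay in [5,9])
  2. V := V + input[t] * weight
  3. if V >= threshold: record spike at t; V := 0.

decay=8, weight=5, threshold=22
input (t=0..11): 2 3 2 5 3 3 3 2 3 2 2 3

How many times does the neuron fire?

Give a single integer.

t=0: input=2 -> V=10
t=1: input=3 -> V=0 FIRE
t=2: input=2 -> V=10
t=3: input=5 -> V=0 FIRE
t=4: input=3 -> V=15
t=5: input=3 -> V=0 FIRE
t=6: input=3 -> V=15
t=7: input=2 -> V=0 FIRE
t=8: input=3 -> V=15
t=9: input=2 -> V=0 FIRE
t=10: input=2 -> V=10
t=11: input=3 -> V=0 FIRE

Answer: 6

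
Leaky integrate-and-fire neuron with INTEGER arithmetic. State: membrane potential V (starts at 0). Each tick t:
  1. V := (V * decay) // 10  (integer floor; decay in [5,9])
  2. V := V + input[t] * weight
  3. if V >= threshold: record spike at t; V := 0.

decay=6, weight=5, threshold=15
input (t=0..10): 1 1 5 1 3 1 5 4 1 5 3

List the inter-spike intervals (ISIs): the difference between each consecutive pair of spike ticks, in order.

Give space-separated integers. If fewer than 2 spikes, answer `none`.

t=0: input=1 -> V=5
t=1: input=1 -> V=8
t=2: input=5 -> V=0 FIRE
t=3: input=1 -> V=5
t=4: input=3 -> V=0 FIRE
t=5: input=1 -> V=5
t=6: input=5 -> V=0 FIRE
t=7: input=4 -> V=0 FIRE
t=8: input=1 -> V=5
t=9: input=5 -> V=0 FIRE
t=10: input=3 -> V=0 FIRE

Answer: 2 2 1 2 1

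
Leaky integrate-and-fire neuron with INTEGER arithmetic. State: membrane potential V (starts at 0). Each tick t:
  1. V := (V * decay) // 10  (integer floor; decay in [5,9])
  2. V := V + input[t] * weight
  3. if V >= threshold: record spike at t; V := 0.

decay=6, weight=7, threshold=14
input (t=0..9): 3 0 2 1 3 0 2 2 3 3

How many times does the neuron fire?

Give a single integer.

t=0: input=3 -> V=0 FIRE
t=1: input=0 -> V=0
t=2: input=2 -> V=0 FIRE
t=3: input=1 -> V=7
t=4: input=3 -> V=0 FIRE
t=5: input=0 -> V=0
t=6: input=2 -> V=0 FIRE
t=7: input=2 -> V=0 FIRE
t=8: input=3 -> V=0 FIRE
t=9: input=3 -> V=0 FIRE

Answer: 7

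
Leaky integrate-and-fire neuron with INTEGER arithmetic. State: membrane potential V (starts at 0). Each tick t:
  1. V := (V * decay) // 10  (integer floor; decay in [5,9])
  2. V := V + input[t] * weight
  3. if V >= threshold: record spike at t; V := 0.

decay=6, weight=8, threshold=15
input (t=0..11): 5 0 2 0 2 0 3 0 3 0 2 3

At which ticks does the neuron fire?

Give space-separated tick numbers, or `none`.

Answer: 0 2 4 6 8 10 11

Derivation:
t=0: input=5 -> V=0 FIRE
t=1: input=0 -> V=0
t=2: input=2 -> V=0 FIRE
t=3: input=0 -> V=0
t=4: input=2 -> V=0 FIRE
t=5: input=0 -> V=0
t=6: input=3 -> V=0 FIRE
t=7: input=0 -> V=0
t=8: input=3 -> V=0 FIRE
t=9: input=0 -> V=0
t=10: input=2 -> V=0 FIRE
t=11: input=3 -> V=0 FIRE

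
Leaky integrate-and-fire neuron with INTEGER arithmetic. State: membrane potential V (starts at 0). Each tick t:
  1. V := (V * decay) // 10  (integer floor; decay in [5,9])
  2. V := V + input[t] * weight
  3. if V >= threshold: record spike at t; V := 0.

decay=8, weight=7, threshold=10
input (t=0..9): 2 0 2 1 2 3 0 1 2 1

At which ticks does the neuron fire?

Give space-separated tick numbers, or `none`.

Answer: 0 2 4 5 8

Derivation:
t=0: input=2 -> V=0 FIRE
t=1: input=0 -> V=0
t=2: input=2 -> V=0 FIRE
t=3: input=1 -> V=7
t=4: input=2 -> V=0 FIRE
t=5: input=3 -> V=0 FIRE
t=6: input=0 -> V=0
t=7: input=1 -> V=7
t=8: input=2 -> V=0 FIRE
t=9: input=1 -> V=7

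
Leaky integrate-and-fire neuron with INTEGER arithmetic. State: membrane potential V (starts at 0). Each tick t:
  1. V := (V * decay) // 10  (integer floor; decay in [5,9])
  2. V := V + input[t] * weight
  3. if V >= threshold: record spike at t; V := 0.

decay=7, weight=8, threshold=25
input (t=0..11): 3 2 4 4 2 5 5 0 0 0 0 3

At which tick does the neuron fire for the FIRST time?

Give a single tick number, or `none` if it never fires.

Answer: 1

Derivation:
t=0: input=3 -> V=24
t=1: input=2 -> V=0 FIRE
t=2: input=4 -> V=0 FIRE
t=3: input=4 -> V=0 FIRE
t=4: input=2 -> V=16
t=5: input=5 -> V=0 FIRE
t=6: input=5 -> V=0 FIRE
t=7: input=0 -> V=0
t=8: input=0 -> V=0
t=9: input=0 -> V=0
t=10: input=0 -> V=0
t=11: input=3 -> V=24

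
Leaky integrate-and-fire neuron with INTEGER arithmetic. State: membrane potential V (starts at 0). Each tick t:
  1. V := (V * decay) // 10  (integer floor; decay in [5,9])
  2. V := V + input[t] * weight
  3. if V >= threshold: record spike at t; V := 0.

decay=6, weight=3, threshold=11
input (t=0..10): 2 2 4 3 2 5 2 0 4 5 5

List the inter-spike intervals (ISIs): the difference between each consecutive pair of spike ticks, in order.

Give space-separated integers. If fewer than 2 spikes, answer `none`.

Answer: 2 1 3 1 1

Derivation:
t=0: input=2 -> V=6
t=1: input=2 -> V=9
t=2: input=4 -> V=0 FIRE
t=3: input=3 -> V=9
t=4: input=2 -> V=0 FIRE
t=5: input=5 -> V=0 FIRE
t=6: input=2 -> V=6
t=7: input=0 -> V=3
t=8: input=4 -> V=0 FIRE
t=9: input=5 -> V=0 FIRE
t=10: input=5 -> V=0 FIRE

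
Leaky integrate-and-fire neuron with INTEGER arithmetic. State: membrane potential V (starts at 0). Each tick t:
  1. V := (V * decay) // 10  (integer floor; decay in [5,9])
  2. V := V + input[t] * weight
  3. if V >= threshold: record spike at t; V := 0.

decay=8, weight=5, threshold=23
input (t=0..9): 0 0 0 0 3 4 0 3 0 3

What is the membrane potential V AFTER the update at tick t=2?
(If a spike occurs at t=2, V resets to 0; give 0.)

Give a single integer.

t=0: input=0 -> V=0
t=1: input=0 -> V=0
t=2: input=0 -> V=0
t=3: input=0 -> V=0
t=4: input=3 -> V=15
t=5: input=4 -> V=0 FIRE
t=6: input=0 -> V=0
t=7: input=3 -> V=15
t=8: input=0 -> V=12
t=9: input=3 -> V=0 FIRE

Answer: 0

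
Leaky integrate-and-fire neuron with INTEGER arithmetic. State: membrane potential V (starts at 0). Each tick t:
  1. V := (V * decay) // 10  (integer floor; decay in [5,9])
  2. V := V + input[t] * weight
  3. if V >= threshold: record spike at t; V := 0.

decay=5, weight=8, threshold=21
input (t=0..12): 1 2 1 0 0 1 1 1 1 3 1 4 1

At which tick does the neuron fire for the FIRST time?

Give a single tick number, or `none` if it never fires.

t=0: input=1 -> V=8
t=1: input=2 -> V=20
t=2: input=1 -> V=18
t=3: input=0 -> V=9
t=4: input=0 -> V=4
t=5: input=1 -> V=10
t=6: input=1 -> V=13
t=7: input=1 -> V=14
t=8: input=1 -> V=15
t=9: input=3 -> V=0 FIRE
t=10: input=1 -> V=8
t=11: input=4 -> V=0 FIRE
t=12: input=1 -> V=8

Answer: 9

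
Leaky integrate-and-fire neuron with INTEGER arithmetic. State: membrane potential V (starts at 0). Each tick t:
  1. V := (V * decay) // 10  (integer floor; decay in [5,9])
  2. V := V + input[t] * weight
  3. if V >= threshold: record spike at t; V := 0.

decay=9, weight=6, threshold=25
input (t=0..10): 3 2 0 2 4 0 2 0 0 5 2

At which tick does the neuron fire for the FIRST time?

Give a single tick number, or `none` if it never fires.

t=0: input=3 -> V=18
t=1: input=2 -> V=0 FIRE
t=2: input=0 -> V=0
t=3: input=2 -> V=12
t=4: input=4 -> V=0 FIRE
t=5: input=0 -> V=0
t=6: input=2 -> V=12
t=7: input=0 -> V=10
t=8: input=0 -> V=9
t=9: input=5 -> V=0 FIRE
t=10: input=2 -> V=12

Answer: 1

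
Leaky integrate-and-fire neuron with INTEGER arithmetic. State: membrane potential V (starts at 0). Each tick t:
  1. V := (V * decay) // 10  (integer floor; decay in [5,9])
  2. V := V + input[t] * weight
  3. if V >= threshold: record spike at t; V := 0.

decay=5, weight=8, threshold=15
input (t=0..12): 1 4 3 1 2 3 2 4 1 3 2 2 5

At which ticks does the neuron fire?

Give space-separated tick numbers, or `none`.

Answer: 1 2 4 5 6 7 9 10 11 12

Derivation:
t=0: input=1 -> V=8
t=1: input=4 -> V=0 FIRE
t=2: input=3 -> V=0 FIRE
t=3: input=1 -> V=8
t=4: input=2 -> V=0 FIRE
t=5: input=3 -> V=0 FIRE
t=6: input=2 -> V=0 FIRE
t=7: input=4 -> V=0 FIRE
t=8: input=1 -> V=8
t=9: input=3 -> V=0 FIRE
t=10: input=2 -> V=0 FIRE
t=11: input=2 -> V=0 FIRE
t=12: input=5 -> V=0 FIRE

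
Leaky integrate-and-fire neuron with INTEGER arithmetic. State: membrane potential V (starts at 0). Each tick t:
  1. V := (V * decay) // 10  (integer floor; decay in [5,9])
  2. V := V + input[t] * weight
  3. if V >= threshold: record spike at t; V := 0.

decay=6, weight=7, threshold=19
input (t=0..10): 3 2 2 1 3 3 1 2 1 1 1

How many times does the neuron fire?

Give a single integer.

Answer: 4

Derivation:
t=0: input=3 -> V=0 FIRE
t=1: input=2 -> V=14
t=2: input=2 -> V=0 FIRE
t=3: input=1 -> V=7
t=4: input=3 -> V=0 FIRE
t=5: input=3 -> V=0 FIRE
t=6: input=1 -> V=7
t=7: input=2 -> V=18
t=8: input=1 -> V=17
t=9: input=1 -> V=17
t=10: input=1 -> V=17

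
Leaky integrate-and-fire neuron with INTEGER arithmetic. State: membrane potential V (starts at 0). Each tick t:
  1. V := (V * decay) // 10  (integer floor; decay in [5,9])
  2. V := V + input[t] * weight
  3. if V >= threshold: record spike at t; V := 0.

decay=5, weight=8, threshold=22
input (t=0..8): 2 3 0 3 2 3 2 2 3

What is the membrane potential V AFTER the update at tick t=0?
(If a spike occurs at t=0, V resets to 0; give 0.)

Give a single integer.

Answer: 16

Derivation:
t=0: input=2 -> V=16
t=1: input=3 -> V=0 FIRE
t=2: input=0 -> V=0
t=3: input=3 -> V=0 FIRE
t=4: input=2 -> V=16
t=5: input=3 -> V=0 FIRE
t=6: input=2 -> V=16
t=7: input=2 -> V=0 FIRE
t=8: input=3 -> V=0 FIRE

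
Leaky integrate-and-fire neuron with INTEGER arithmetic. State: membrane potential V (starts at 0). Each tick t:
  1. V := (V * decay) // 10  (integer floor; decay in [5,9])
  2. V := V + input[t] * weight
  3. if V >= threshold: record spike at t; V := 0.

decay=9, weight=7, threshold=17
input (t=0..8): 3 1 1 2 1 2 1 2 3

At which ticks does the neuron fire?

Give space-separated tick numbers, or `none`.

t=0: input=3 -> V=0 FIRE
t=1: input=1 -> V=7
t=2: input=1 -> V=13
t=3: input=2 -> V=0 FIRE
t=4: input=1 -> V=7
t=5: input=2 -> V=0 FIRE
t=6: input=1 -> V=7
t=7: input=2 -> V=0 FIRE
t=8: input=3 -> V=0 FIRE

Answer: 0 3 5 7 8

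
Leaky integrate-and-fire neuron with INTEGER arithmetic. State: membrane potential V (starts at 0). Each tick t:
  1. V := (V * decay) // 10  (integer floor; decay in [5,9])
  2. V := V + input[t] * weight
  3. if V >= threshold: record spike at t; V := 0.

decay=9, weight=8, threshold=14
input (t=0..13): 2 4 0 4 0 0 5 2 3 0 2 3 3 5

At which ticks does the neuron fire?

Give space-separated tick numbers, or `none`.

t=0: input=2 -> V=0 FIRE
t=1: input=4 -> V=0 FIRE
t=2: input=0 -> V=0
t=3: input=4 -> V=0 FIRE
t=4: input=0 -> V=0
t=5: input=0 -> V=0
t=6: input=5 -> V=0 FIRE
t=7: input=2 -> V=0 FIRE
t=8: input=3 -> V=0 FIRE
t=9: input=0 -> V=0
t=10: input=2 -> V=0 FIRE
t=11: input=3 -> V=0 FIRE
t=12: input=3 -> V=0 FIRE
t=13: input=5 -> V=0 FIRE

Answer: 0 1 3 6 7 8 10 11 12 13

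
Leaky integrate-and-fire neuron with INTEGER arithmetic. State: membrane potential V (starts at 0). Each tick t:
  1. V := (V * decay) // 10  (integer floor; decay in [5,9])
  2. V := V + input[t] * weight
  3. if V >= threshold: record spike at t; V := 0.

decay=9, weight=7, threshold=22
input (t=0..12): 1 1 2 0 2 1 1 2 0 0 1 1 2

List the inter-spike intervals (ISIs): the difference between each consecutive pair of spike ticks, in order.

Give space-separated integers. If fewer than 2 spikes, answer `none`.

Answer: 4 6

Derivation:
t=0: input=1 -> V=7
t=1: input=1 -> V=13
t=2: input=2 -> V=0 FIRE
t=3: input=0 -> V=0
t=4: input=2 -> V=14
t=5: input=1 -> V=19
t=6: input=1 -> V=0 FIRE
t=7: input=2 -> V=14
t=8: input=0 -> V=12
t=9: input=0 -> V=10
t=10: input=1 -> V=16
t=11: input=1 -> V=21
t=12: input=2 -> V=0 FIRE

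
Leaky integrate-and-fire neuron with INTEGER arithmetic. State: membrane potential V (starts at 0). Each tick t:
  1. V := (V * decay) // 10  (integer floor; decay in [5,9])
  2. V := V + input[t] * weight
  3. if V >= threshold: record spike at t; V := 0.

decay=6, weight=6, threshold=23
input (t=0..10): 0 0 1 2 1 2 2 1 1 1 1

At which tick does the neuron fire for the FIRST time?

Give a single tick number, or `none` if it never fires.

t=0: input=0 -> V=0
t=1: input=0 -> V=0
t=2: input=1 -> V=6
t=3: input=2 -> V=15
t=4: input=1 -> V=15
t=5: input=2 -> V=21
t=6: input=2 -> V=0 FIRE
t=7: input=1 -> V=6
t=8: input=1 -> V=9
t=9: input=1 -> V=11
t=10: input=1 -> V=12

Answer: 6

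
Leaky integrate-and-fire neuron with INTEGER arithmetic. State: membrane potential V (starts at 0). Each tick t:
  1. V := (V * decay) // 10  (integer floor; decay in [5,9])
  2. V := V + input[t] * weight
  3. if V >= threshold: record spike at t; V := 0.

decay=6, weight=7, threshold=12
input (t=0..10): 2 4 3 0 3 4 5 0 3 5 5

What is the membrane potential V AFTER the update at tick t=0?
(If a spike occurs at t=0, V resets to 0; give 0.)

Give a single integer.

t=0: input=2 -> V=0 FIRE
t=1: input=4 -> V=0 FIRE
t=2: input=3 -> V=0 FIRE
t=3: input=0 -> V=0
t=4: input=3 -> V=0 FIRE
t=5: input=4 -> V=0 FIRE
t=6: input=5 -> V=0 FIRE
t=7: input=0 -> V=0
t=8: input=3 -> V=0 FIRE
t=9: input=5 -> V=0 FIRE
t=10: input=5 -> V=0 FIRE

Answer: 0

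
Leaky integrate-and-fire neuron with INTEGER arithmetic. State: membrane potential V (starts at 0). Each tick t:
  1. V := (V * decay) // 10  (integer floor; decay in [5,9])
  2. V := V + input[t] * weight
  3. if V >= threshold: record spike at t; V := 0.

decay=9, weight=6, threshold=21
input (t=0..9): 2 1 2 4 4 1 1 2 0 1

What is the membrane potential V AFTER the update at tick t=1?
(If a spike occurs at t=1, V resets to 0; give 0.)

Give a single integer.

t=0: input=2 -> V=12
t=1: input=1 -> V=16
t=2: input=2 -> V=0 FIRE
t=3: input=4 -> V=0 FIRE
t=4: input=4 -> V=0 FIRE
t=5: input=1 -> V=6
t=6: input=1 -> V=11
t=7: input=2 -> V=0 FIRE
t=8: input=0 -> V=0
t=9: input=1 -> V=6

Answer: 16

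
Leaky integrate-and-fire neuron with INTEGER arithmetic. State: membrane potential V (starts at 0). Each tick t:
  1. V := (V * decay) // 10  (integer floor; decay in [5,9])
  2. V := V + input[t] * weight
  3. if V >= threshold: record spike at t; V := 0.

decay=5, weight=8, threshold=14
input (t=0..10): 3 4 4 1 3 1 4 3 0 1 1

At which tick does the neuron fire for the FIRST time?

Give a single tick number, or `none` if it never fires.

t=0: input=3 -> V=0 FIRE
t=1: input=4 -> V=0 FIRE
t=2: input=4 -> V=0 FIRE
t=3: input=1 -> V=8
t=4: input=3 -> V=0 FIRE
t=5: input=1 -> V=8
t=6: input=4 -> V=0 FIRE
t=7: input=3 -> V=0 FIRE
t=8: input=0 -> V=0
t=9: input=1 -> V=8
t=10: input=1 -> V=12

Answer: 0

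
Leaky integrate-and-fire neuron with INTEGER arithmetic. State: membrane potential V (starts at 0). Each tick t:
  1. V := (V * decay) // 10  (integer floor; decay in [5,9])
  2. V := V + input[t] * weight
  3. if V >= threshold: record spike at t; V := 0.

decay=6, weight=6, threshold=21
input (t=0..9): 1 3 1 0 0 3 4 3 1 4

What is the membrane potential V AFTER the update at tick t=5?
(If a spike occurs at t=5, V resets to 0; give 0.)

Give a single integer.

t=0: input=1 -> V=6
t=1: input=3 -> V=0 FIRE
t=2: input=1 -> V=6
t=3: input=0 -> V=3
t=4: input=0 -> V=1
t=5: input=3 -> V=18
t=6: input=4 -> V=0 FIRE
t=7: input=3 -> V=18
t=8: input=1 -> V=16
t=9: input=4 -> V=0 FIRE

Answer: 18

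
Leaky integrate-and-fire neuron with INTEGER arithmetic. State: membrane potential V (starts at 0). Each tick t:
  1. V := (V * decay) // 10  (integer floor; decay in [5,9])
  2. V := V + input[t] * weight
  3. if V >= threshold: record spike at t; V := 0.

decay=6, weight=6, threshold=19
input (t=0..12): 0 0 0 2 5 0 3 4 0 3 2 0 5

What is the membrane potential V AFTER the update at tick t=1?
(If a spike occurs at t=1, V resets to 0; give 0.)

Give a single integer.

t=0: input=0 -> V=0
t=1: input=0 -> V=0
t=2: input=0 -> V=0
t=3: input=2 -> V=12
t=4: input=5 -> V=0 FIRE
t=5: input=0 -> V=0
t=6: input=3 -> V=18
t=7: input=4 -> V=0 FIRE
t=8: input=0 -> V=0
t=9: input=3 -> V=18
t=10: input=2 -> V=0 FIRE
t=11: input=0 -> V=0
t=12: input=5 -> V=0 FIRE

Answer: 0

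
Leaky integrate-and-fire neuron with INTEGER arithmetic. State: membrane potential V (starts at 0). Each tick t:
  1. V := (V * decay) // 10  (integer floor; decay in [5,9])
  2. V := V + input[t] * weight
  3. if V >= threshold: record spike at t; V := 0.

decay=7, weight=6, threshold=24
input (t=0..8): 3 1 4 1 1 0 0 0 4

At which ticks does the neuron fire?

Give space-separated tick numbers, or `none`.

Answer: 2 8

Derivation:
t=0: input=3 -> V=18
t=1: input=1 -> V=18
t=2: input=4 -> V=0 FIRE
t=3: input=1 -> V=6
t=4: input=1 -> V=10
t=5: input=0 -> V=7
t=6: input=0 -> V=4
t=7: input=0 -> V=2
t=8: input=4 -> V=0 FIRE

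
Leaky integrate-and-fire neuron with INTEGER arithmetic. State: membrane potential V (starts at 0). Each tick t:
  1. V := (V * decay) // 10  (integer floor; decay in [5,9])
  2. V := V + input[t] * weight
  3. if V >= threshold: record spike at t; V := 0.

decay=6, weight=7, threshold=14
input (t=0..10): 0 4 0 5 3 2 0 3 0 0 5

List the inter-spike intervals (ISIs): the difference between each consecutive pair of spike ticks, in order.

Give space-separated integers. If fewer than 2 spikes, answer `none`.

Answer: 2 1 1 2 3

Derivation:
t=0: input=0 -> V=0
t=1: input=4 -> V=0 FIRE
t=2: input=0 -> V=0
t=3: input=5 -> V=0 FIRE
t=4: input=3 -> V=0 FIRE
t=5: input=2 -> V=0 FIRE
t=6: input=0 -> V=0
t=7: input=3 -> V=0 FIRE
t=8: input=0 -> V=0
t=9: input=0 -> V=0
t=10: input=5 -> V=0 FIRE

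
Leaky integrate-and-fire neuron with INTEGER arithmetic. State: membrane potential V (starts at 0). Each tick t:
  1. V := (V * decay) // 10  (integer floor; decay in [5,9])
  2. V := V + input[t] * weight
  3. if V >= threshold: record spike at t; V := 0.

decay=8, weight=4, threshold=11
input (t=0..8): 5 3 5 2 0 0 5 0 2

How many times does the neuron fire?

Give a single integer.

Answer: 4

Derivation:
t=0: input=5 -> V=0 FIRE
t=1: input=3 -> V=0 FIRE
t=2: input=5 -> V=0 FIRE
t=3: input=2 -> V=8
t=4: input=0 -> V=6
t=5: input=0 -> V=4
t=6: input=5 -> V=0 FIRE
t=7: input=0 -> V=0
t=8: input=2 -> V=8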